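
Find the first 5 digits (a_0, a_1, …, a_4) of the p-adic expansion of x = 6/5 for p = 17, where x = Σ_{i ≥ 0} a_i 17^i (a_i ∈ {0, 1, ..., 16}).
(a_0, …, a_4) = (8, 3, 10, 13, 6)

v_17(6/5) = 0 (numerator and denominator both coprime to 17), so x ∈ ℤ_17^×. Compute digits iteratively via a_i = x_i mod 17, x_{i+1} = (x_i − a_i)/17, with x_0 = x:
  x_0 = 6/5;  a_0 = 8;  x_1 = (x_0 − 8)/17 = -2/5
  x_1 = -2/5;  a_1 = 3;  x_2 = (x_1 − 3)/17 = -1/5
  x_2 = -1/5;  a_2 = 10;  x_3 = (x_2 − 10)/17 = -3/5
  x_3 = -3/5;  a_3 = 13;  x_4 = (x_3 − 13)/17 = -4/5
  x_4 = -4/5;  a_4 = 6;  x_5 = (x_4 − 6)/17 = -2/5
Digits: (8, 3, 10, 13, 6).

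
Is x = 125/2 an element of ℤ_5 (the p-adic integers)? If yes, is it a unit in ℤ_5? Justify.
x ∈ ℤ_5 but not a unit; v_5(x) = 3 > 0

ℤ_5 = {x ∈ ℚ_5 : v_5(x) ≥ 0} and ℤ_5^× = {x ∈ ℤ_5 : v_5(x) = 0}. Here v_5(125/2) = v_5(num) − v_5(den) = 3; compare against these criteria.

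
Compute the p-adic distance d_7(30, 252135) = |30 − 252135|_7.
d_7(30, 252135) = 1/16807

Step 1 — x − y = 30 − 252135 = -252105. Step 2 — v_7(-252105) = 5 (factor: -252105 = −(7^5 · 15); the sign does not affect v_p). Step 3 — |x − y|_7 = 7^{-5} = 1/16807.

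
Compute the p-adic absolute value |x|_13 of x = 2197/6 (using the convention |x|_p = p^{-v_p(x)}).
|2197/6|_13 = 1/2197

Step 1 — compute v_13(x) by factoring powers of 13 out of the numerator and denominator: v_13(2197/6) = 3. Step 2 — apply |x|_p = p^{-v_p(x)} = 13^{-3} = 1/2197.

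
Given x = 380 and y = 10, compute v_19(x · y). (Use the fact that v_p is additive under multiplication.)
v_19(3800) = 1

v_p(x) = 1 (factor: 380 = 19^1 · 20); v_p(y) = 0 (factor: 10 = 19^0 · 10). Additivity: v_p(xy) = v_p(x) + v_p(y) = 1 + 0 = 1. (Direct check: xy = 3800 = 19^1 · (200).)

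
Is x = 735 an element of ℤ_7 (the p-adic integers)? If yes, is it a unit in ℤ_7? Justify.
x ∈ ℤ_7 but not a unit; v_7(x) = 2 > 0

ℤ_7 = {x ∈ ℚ_7 : v_7(x) ≥ 0} and ℤ_7^× = {x ∈ ℤ_7 : v_7(x) = 0}. Here v_7(735) = v_7(num) − v_7(den) = 2; compare against these criteria.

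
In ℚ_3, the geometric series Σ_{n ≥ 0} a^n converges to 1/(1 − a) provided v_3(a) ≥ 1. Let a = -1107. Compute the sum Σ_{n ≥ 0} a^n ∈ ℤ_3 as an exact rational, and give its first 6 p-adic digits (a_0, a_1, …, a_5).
Σ a^n = 1/(1 − a) = 1/1108;  first 6 digits = (1, 0, 0, 1, 1, 1)

v_3(a) = 3 ≥ 1, so the series converges in ℤ_3 to 1/(1 − a) = 1/(1 − (-1107)) = 1/1108. Expand this rational in ℤ_3: compute digits iteratively via d_i = x_i mod 3, x_{i+1} = (x_i − d_i)/3. The first 6 digits are (1, 0, 0, 1, 1, 1).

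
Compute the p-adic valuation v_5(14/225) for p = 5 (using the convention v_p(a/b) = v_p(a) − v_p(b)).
v_5(14/225) = -2

Factor powers of 5 from the numerator and denominator of the reduced fraction: 14 = 5^0 · 14 and 225 = 5^2 · 9. Apply v_p(a/b) = v_p(a) − v_p(b): v_5(14/225) = 0 − 2 = -2.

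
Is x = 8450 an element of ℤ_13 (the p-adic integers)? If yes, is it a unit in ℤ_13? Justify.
x ∈ ℤ_13 but not a unit; v_13(x) = 2 > 0

ℤ_13 = {x ∈ ℚ_13 : v_13(x) ≥ 0} and ℤ_13^× = {x ∈ ℤ_13 : v_13(x) = 0}. Here v_13(8450) = v_13(num) − v_13(den) = 2; compare against these criteria.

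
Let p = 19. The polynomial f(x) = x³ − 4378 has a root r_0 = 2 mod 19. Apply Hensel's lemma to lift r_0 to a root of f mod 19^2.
r_1 = 306 (mod 361)

Hensel: r_{i+1} = r_i − f(r_i)/f′(r_i) mod 19^{i+2}, where f′(x) = 3x². Iterate:
  r_0 = 2 (mod 19)
  r_1 = 306 (mod 361)
Final: r = 306 with f(r) ≡ 0 mod 19^2.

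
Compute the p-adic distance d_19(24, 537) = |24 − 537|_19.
d_19(24, 537) = 1/19

Step 1 — x − y = 24 − 537 = -513. Step 2 — v_19(-513) = 1 (factor: -513 = −(19^1 · 27); the sign does not affect v_p). Step 3 — |x − y|_19 = 19^{-1} = 1/19.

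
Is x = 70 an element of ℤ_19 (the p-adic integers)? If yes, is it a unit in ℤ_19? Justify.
x ∈ ℤ_19^× (unit); v_19(x) = 0

ℤ_19 = {x ∈ ℚ_19 : v_19(x) ≥ 0} and ℤ_19^× = {x ∈ ℤ_19 : v_19(x) = 0}. Here v_19(70) = v_19(num) − v_19(den) = 0; compare against these criteria.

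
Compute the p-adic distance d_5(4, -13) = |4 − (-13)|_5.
d_5(4, -13) = 1

Step 1 — x − y = 4 − (-13) = 17. Step 2 — v_5(17) = 0 (factor: 17 = (5^0 · 17); the sign does not affect v_p). Step 3 — |x − y|_5 = 5^{0} = 1.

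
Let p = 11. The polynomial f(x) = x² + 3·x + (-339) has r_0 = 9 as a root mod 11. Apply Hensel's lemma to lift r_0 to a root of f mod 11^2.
r_1 = 20 (mod 121)

Hensel: r_{i+1} = r_i − f(r_i)·(f′(r_i))^{-1} mod 11^{i+2}, f′(x) = 2x + 3. Iterate:
  r_0 = 9 (mod 11)
  r_1 = 20 (mod 121)
Final: r = 20 satisfies f(r) ≡ 0 mod 11^2.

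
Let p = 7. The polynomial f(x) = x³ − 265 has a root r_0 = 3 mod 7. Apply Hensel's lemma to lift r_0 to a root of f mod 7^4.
r_3 = 1088 (mod 2401)

Hensel: r_{i+1} = r_i − f(r_i)/f′(r_i) mod 7^{i+2}, where f′(x) = 3x². Iterate:
  r_0 = 3 (mod 7)
  r_1 = 10 (mod 49)
  r_2 = 59 (mod 343)
  r_3 = 1088 (mod 2401)
Final: r = 1088 with f(r) ≡ 0 mod 7^4.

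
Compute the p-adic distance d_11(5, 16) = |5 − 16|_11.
d_11(5, 16) = 1/11

Step 1 — x − y = 5 − 16 = -11. Step 2 — v_11(-11) = 1 (factor: -11 = −(11^1 · 1); the sign does not affect v_p). Step 3 — |x − y|_11 = 11^{-1} = 1/11.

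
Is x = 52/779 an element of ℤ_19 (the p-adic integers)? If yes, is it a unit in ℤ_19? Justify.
x ∉ ℤ_19 (v_19(x) = -1 < 0)

ℤ_19 = {x ∈ ℚ_19 : v_19(x) ≥ 0} and ℤ_19^× = {x ∈ ℤ_19 : v_19(x) = 0}. Here v_19(52/779) = v_19(num) − v_19(den) = -1; compare against these criteria.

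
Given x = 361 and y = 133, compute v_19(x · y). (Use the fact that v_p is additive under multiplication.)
v_19(48013) = 3

v_p(x) = 2 (factor: 361 = 19^2 · 1); v_p(y) = 1 (factor: 133 = 19^1 · 7). Additivity: v_p(xy) = v_p(x) + v_p(y) = 2 + 1 = 3. (Direct check: xy = 48013 = 19^3 · (7).)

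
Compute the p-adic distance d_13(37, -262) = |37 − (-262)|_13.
d_13(37, -262) = 1/13

Step 1 — x − y = 37 − (-262) = 299. Step 2 — v_13(299) = 1 (factor: 299 = (13^1 · 23); the sign does not affect v_p). Step 3 — |x − y|_13 = 13^{-1} = 1/13.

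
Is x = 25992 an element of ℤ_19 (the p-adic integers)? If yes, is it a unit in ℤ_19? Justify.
x ∈ ℤ_19 but not a unit; v_19(x) = 2 > 0

ℤ_19 = {x ∈ ℚ_19 : v_19(x) ≥ 0} and ℤ_19^× = {x ∈ ℤ_19 : v_19(x) = 0}. Here v_19(25992) = v_19(num) − v_19(den) = 2; compare against these criteria.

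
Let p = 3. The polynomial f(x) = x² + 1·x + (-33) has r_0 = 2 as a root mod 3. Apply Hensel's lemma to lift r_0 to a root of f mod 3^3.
r_2 = 2 (mod 27)

Hensel: r_{i+1} = r_i − f(r_i)·(f′(r_i))^{-1} mod 3^{i+2}, f′(x) = 2x + 1. Iterate:
  r_0 = 2 (mod 3)
  r_1 = 2 (mod 9)
  r_2 = 2 (mod 27)
Final: r = 2 satisfies f(r) ≡ 0 mod 3^3.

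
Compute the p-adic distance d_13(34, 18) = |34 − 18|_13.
d_13(34, 18) = 1

Step 1 — x − y = 34 − 18 = 16. Step 2 — v_13(16) = 0 (factor: 16 = (13^0 · 16); the sign does not affect v_p). Step 3 — |x − y|_13 = 13^{0} = 1.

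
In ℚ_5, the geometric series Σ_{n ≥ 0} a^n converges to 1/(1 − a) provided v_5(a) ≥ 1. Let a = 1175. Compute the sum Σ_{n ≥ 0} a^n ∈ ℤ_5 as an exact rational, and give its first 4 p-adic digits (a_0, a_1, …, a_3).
Σ a^n = 1/(1 − a) = -1/1174;  first 4 digits = (1, 0, 2, 4)

v_5(a) = 2 ≥ 1, so the series converges in ℤ_5 to 1/(1 − a) = 1/(1 − 1175) = -1/1174. Expand this rational in ℤ_5: compute digits iteratively via d_i = x_i mod 5, x_{i+1} = (x_i − d_i)/5. The first 4 digits are (1, 0, 2, 4).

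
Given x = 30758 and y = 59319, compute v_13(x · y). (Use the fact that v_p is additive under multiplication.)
v_13(1824533802) = 6

v_p(x) = 3 (factor: 30758 = 13^3 · 14); v_p(y) = 3 (factor: 59319 = 13^3 · 27). Additivity: v_p(xy) = v_p(x) + v_p(y) = 3 + 3 = 6. (Direct check: xy = 1824533802 = 13^6 · (378).)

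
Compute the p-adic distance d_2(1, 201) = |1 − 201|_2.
d_2(1, 201) = 1/8

Step 1 — x − y = 1 − 201 = -200. Step 2 — v_2(-200) = 3 (factor: -200 = −(2^3 · 25); the sign does not affect v_p). Step 3 — |x − y|_2 = 2^{-3} = 1/8.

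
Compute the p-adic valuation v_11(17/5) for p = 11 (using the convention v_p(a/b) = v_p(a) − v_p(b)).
v_11(17/5) = 0

Factor powers of 11 from the numerator and denominator of the reduced fraction: 17 = 11^0 · 17 and 5 = 11^0 · 5. Apply v_p(a/b) = v_p(a) − v_p(b): v_11(17/5) = 0 − 0 = 0.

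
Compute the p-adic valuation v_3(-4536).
v_3(-4536) = 4

v_3(n) is the largest exponent k such that 3^k divides n. Factor out: -4536 = -3^4 · 56. (Sign doesn't affect v_p.) So v_3(-4536) = 4.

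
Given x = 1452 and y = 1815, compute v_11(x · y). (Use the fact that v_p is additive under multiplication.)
v_11(2635380) = 4

v_p(x) = 2 (factor: 1452 = 11^2 · 12); v_p(y) = 2 (factor: 1815 = 11^2 · 15). Additivity: v_p(xy) = v_p(x) + v_p(y) = 2 + 2 = 4. (Direct check: xy = 2635380 = 11^4 · (180).)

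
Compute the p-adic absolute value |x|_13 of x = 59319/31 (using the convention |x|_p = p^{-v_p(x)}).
|59319/31|_13 = 1/2197

Step 1 — compute v_13(x) by factoring powers of 13 out of the numerator and denominator: v_13(59319/31) = 3. Step 2 — apply |x|_p = p^{-v_p(x)} = 13^{-3} = 1/2197.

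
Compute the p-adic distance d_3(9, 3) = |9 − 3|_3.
d_3(9, 3) = 1/3

Step 1 — x − y = 9 − 3 = 6. Step 2 — v_3(6) = 1 (factor: 6 = (3^1 · 2); the sign does not affect v_p). Step 3 — |x − y|_3 = 3^{-1} = 1/3.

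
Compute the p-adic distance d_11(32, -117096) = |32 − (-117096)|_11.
d_11(32, -117096) = 1/14641

Step 1 — x − y = 32 − (-117096) = 117128. Step 2 — v_11(117128) = 4 (factor: 117128 = (11^4 · 8); the sign does not affect v_p). Step 3 — |x − y|_11 = 11^{-4} = 1/14641.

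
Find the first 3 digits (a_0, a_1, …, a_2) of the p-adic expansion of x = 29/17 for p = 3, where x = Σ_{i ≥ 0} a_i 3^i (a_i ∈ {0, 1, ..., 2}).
(a_0, …, a_2) = (1, 2, 1)

v_3(29/17) = 0 (numerator and denominator both coprime to 3), so x ∈ ℤ_3^×. Compute digits iteratively via a_i = x_i mod 3, x_{i+1} = (x_i − a_i)/3, with x_0 = x:
  x_0 = 29/17;  a_0 = 1;  x_1 = (x_0 − 1)/3 = 4/17
  x_1 = 4/17;  a_1 = 2;  x_2 = (x_1 − 2)/3 = -10/17
  x_2 = -10/17;  a_2 = 1;  x_3 = (x_2 − 1)/3 = -9/17
Digits: (1, 2, 1).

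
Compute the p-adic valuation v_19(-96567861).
v_19(-96567861) = 5

v_19(n) is the largest exponent k such that 19^k divides n. Factor out: -96567861 = -19^5 · 39. (Sign doesn't affect v_p.) So v_19(-96567861) = 5.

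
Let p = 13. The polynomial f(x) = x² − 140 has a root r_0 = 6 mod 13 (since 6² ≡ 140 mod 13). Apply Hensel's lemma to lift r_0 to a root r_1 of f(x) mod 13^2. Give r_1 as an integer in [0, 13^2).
r_1 = 71 (mod 169)

Hensel's recurrence: r_{i+1} = r_i − f(r_i)·(f′(r_i))^{-1} mod 13^{i+2}, with f′(x) = 2x. Iterate:
  r_0 = 6 (mod 13)
  r_1 = 71 (mod 169)
Final: r_1 = 71, and one checks f(r_1) ≡ 0 mod 13^2.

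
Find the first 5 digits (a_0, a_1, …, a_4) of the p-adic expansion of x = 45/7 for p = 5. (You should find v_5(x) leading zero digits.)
(a_0, …, a_4) = (0, 2, 2, 1, 4)

v_5(45/7) = 1, so a_0 = ... = a_0 = 0. Factor out: x = 5^1 · u with u = 9/7 a unit in ℤ_5. Expand u iteratively via a_{v+i} = u_i mod 5, u_{i+1} = (u_i − a_{v+i})/5:
  u_0 = 9/7;  a_1 = 2;  u_1 = (u_0 − 2)/5 = -1/7
  u_1 = -1/7;  a_2 = 2;  u_2 = (u_1 − 2)/5 = -3/7
  u_2 = -3/7;  a_3 = 1;  u_3 = (u_2 − 1)/5 = -2/7
  u_3 = -2/7;  a_4 = 4;  u_4 = (u_3 − 4)/5 = -6/7
Digits: (0, 2, 2, 1, 4).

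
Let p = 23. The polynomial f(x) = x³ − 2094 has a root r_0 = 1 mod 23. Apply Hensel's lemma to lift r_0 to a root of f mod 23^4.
r_3 = 169626 (mod 279841)

Hensel: r_{i+1} = r_i − f(r_i)/f′(r_i) mod 23^{i+2}, where f′(x) = 3x². Iterate:
  r_0 = 1 (mod 23)
  r_1 = 346 (mod 529)
  r_2 = 11455 (mod 12167)
  r_3 = 169626 (mod 279841)
Final: r = 169626 with f(r) ≡ 0 mod 23^4.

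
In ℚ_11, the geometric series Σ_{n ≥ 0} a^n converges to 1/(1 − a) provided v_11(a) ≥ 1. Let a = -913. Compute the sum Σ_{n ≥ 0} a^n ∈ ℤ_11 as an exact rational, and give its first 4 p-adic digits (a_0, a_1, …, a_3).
Σ a^n = 1/(1 − a) = 1/914;  first 4 digits = (1, 5, 6, 2)

v_11(a) = 1 ≥ 1, so the series converges in ℤ_11 to 1/(1 − a) = 1/(1 − (-913)) = 1/914. Expand this rational in ℤ_11: compute digits iteratively via d_i = x_i mod 11, x_{i+1} = (x_i − d_i)/11. The first 4 digits are (1, 5, 6, 2).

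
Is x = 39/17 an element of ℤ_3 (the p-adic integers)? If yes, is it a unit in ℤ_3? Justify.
x ∈ ℤ_3 but not a unit; v_3(x) = 1 > 0

ℤ_3 = {x ∈ ℚ_3 : v_3(x) ≥ 0} and ℤ_3^× = {x ∈ ℤ_3 : v_3(x) = 0}. Here v_3(39/17) = v_3(num) − v_3(den) = 1; compare against these criteria.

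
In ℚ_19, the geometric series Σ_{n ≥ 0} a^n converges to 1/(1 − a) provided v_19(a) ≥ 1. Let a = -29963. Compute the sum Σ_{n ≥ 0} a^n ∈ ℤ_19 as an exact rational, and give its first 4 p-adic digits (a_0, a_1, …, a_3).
Σ a^n = 1/(1 − a) = 1/29964;  first 4 digits = (1, 0, 12, 14)

v_19(a) = 2 ≥ 1, so the series converges in ℤ_19 to 1/(1 − a) = 1/(1 − (-29963)) = 1/29964. Expand this rational in ℤ_19: compute digits iteratively via d_i = x_i mod 19, x_{i+1} = (x_i − d_i)/19. The first 4 digits are (1, 0, 12, 14).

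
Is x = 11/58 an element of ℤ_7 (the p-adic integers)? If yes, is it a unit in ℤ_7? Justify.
x ∈ ℤ_7^× (unit); v_7(x) = 0

ℤ_7 = {x ∈ ℚ_7 : v_7(x) ≥ 0} and ℤ_7^× = {x ∈ ℤ_7 : v_7(x) = 0}. Here v_7(11/58) = v_7(num) − v_7(den) = 0; compare against these criteria.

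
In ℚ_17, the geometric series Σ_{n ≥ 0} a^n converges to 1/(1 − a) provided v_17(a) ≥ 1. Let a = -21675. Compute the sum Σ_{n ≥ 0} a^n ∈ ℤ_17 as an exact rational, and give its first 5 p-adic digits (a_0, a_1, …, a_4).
Σ a^n = 1/(1 − a) = 1/21676;  first 5 digits = (1, 0, 10, 12, 14)

v_17(a) = 2 ≥ 1, so the series converges in ℤ_17 to 1/(1 − a) = 1/(1 − (-21675)) = 1/21676. Expand this rational in ℤ_17: compute digits iteratively via d_i = x_i mod 17, x_{i+1} = (x_i − d_i)/17. The first 5 digits are (1, 0, 10, 12, 14).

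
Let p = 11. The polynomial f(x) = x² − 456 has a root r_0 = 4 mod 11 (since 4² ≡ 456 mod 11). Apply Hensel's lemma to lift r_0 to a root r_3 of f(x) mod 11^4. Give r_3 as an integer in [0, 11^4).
r_3 = 10828 (mod 14641)

Hensel's recurrence: r_{i+1} = r_i − f(r_i)·(f′(r_i))^{-1} mod 11^{i+2}, with f′(x) = 2x. Iterate:
  r_0 = 4 (mod 11)
  r_1 = 59 (mod 121)
  r_2 = 180 (mod 1331)
  r_3 = 10828 (mod 14641)
Final: r_3 = 10828, and one checks f(r_3) ≡ 0 mod 11^4.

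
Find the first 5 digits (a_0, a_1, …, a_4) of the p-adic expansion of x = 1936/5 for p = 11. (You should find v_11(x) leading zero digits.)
(a_0, …, a_4) = (0, 0, 1, 9, 8)

v_11(1936/5) = 2, so a_0 = ... = a_1 = 0. Factor out: x = 11^2 · u with u = 16/5 a unit in ℤ_11. Expand u iteratively via a_{v+i} = u_i mod 11, u_{i+1} = (u_i − a_{v+i})/11:
  u_0 = 16/5;  a_2 = 1;  u_1 = (u_0 − 1)/11 = 1/5
  u_1 = 1/5;  a_3 = 9;  u_2 = (u_1 − 9)/11 = -4/5
  u_2 = -4/5;  a_4 = 8;  u_3 = (u_2 − 8)/11 = -4/5
Digits: (0, 0, 1, 9, 8).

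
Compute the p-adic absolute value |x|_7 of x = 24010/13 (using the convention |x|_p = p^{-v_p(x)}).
|24010/13|_7 = 1/2401

Step 1 — compute v_7(x) by factoring powers of 7 out of the numerator and denominator: v_7(24010/13) = 4. Step 2 — apply |x|_p = p^{-v_p(x)} = 7^{-4} = 1/2401.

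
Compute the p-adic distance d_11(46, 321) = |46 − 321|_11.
d_11(46, 321) = 1/11

Step 1 — x − y = 46 − 321 = -275. Step 2 — v_11(-275) = 1 (factor: -275 = −(11^1 · 25); the sign does not affect v_p). Step 3 — |x − y|_11 = 11^{-1} = 1/11.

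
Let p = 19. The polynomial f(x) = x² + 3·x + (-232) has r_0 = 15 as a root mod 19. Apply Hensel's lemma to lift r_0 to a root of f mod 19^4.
r_3 = 99081 (mod 130321)

Hensel: r_{i+1} = r_i − f(r_i)·(f′(r_i))^{-1} mod 19^{i+2}, f′(x) = 2x + 3. Iterate:
  r_0 = 15 (mod 19)
  r_1 = 167 (mod 361)
  r_2 = 3055 (mod 6859)
  r_3 = 99081 (mod 130321)
Final: r = 99081 satisfies f(r) ≡ 0 mod 19^4.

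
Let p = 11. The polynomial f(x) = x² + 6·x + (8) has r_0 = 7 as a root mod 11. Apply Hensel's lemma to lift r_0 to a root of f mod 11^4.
r_3 = 14637 (mod 14641)

Hensel: r_{i+1} = r_i − f(r_i)·(f′(r_i))^{-1} mod 11^{i+2}, f′(x) = 2x + 6. Iterate:
  r_0 = 7 (mod 11)
  r_1 = 117 (mod 121)
  r_2 = 1327 (mod 1331)
  r_3 = 14637 (mod 14641)
Final: r = 14637 satisfies f(r) ≡ 0 mod 11^4.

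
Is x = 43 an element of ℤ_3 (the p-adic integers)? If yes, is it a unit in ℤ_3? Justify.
x ∈ ℤ_3^× (unit); v_3(x) = 0

ℤ_3 = {x ∈ ℚ_3 : v_3(x) ≥ 0} and ℤ_3^× = {x ∈ ℤ_3 : v_3(x) = 0}. Here v_3(43) = v_3(num) − v_3(den) = 0; compare against these criteria.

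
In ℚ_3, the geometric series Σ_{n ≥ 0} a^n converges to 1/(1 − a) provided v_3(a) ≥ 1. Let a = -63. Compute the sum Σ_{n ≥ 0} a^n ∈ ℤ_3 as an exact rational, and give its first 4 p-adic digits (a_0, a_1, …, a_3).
Σ a^n = 1/(1 − a) = 1/64;  first 4 digits = (1, 0, 2, 0)

v_3(a) = 2 ≥ 1, so the series converges in ℤ_3 to 1/(1 − a) = 1/(1 − (-63)) = 1/64. Expand this rational in ℤ_3: compute digits iteratively via d_i = x_i mod 3, x_{i+1} = (x_i − d_i)/3. The first 4 digits are (1, 0, 2, 0).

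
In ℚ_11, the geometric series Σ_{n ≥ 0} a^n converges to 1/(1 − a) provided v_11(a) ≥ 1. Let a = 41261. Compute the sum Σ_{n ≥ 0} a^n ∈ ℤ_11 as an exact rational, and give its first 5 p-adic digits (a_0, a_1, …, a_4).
Σ a^n = 1/(1 − a) = -1/41260;  first 5 digits = (1, 0, 0, 9, 2)

v_11(a) = 3 ≥ 1, so the series converges in ℤ_11 to 1/(1 − a) = 1/(1 − 41261) = -1/41260. Expand this rational in ℤ_11: compute digits iteratively via d_i = x_i mod 11, x_{i+1} = (x_i − d_i)/11. The first 5 digits are (1, 0, 0, 9, 2).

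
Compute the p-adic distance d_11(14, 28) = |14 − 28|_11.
d_11(14, 28) = 1

Step 1 — x − y = 14 − 28 = -14. Step 2 — v_11(-14) = 0 (factor: -14 = −(11^0 · 14); the sign does not affect v_p). Step 3 — |x − y|_11 = 11^{0} = 1.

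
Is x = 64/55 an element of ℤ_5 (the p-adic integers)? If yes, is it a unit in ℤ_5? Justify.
x ∉ ℤ_5 (v_5(x) = -1 < 0)

ℤ_5 = {x ∈ ℚ_5 : v_5(x) ≥ 0} and ℤ_5^× = {x ∈ ℤ_5 : v_5(x) = 0}. Here v_5(64/55) = v_5(num) − v_5(den) = -1; compare against these criteria.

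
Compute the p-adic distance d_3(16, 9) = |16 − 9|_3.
d_3(16, 9) = 1

Step 1 — x − y = 16 − 9 = 7. Step 2 — v_3(7) = 0 (factor: 7 = (3^0 · 7); the sign does not affect v_p). Step 3 — |x − y|_3 = 3^{0} = 1.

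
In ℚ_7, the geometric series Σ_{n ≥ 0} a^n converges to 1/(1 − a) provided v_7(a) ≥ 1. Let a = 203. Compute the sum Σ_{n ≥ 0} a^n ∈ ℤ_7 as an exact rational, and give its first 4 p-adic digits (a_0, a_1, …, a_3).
Σ a^n = 1/(1 − a) = -1/202;  first 4 digits = (1, 1, 5, 2)

v_7(a) = 1 ≥ 1, so the series converges in ℤ_7 to 1/(1 − a) = 1/(1 − 203) = -1/202. Expand this rational in ℤ_7: compute digits iteratively via d_i = x_i mod 7, x_{i+1} = (x_i − d_i)/7. The first 4 digits are (1, 1, 5, 2).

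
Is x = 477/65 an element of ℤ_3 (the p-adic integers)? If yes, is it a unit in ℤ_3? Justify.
x ∈ ℤ_3 but not a unit; v_3(x) = 2 > 0

ℤ_3 = {x ∈ ℚ_3 : v_3(x) ≥ 0} and ℤ_3^× = {x ∈ ℤ_3 : v_3(x) = 0}. Here v_3(477/65) = v_3(num) − v_3(den) = 2; compare against these criteria.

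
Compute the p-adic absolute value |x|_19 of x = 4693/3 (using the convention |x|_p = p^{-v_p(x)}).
|4693/3|_19 = 1/361

Step 1 — compute v_19(x) by factoring powers of 19 out of the numerator and denominator: v_19(4693/3) = 2. Step 2 — apply |x|_p = p^{-v_p(x)} = 19^{-2} = 1/361.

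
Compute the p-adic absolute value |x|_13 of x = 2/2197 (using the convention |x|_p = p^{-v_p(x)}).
|2/2197|_13 = 2197

Step 1 — compute v_13(x) by factoring powers of 13 out of the numerator and denominator: v_13(2/2197) = -3. Step 2 — apply |x|_p = p^{-v_p(x)} = 13^{3} = 2197.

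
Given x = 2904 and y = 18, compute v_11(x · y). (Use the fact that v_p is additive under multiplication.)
v_11(52272) = 2

v_p(x) = 2 (factor: 2904 = 11^2 · 24); v_p(y) = 0 (factor: 18 = 11^0 · 18). Additivity: v_p(xy) = v_p(x) + v_p(y) = 2 + 0 = 2. (Direct check: xy = 52272 = 11^2 · (432).)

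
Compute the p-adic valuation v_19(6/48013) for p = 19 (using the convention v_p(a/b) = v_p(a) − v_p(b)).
v_19(6/48013) = -3

Factor powers of 19 from the numerator and denominator of the reduced fraction: 6 = 19^0 · 6 and 48013 = 19^3 · 7. Apply v_p(a/b) = v_p(a) − v_p(b): v_19(6/48013) = 0 − 3 = -3.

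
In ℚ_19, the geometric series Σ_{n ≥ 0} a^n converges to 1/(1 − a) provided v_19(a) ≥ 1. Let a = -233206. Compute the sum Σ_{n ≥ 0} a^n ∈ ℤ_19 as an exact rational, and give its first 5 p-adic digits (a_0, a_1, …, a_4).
Σ a^n = 1/(1 − a) = 1/233207;  first 5 digits = (1, 0, 0, 4, 17)

v_19(a) = 3 ≥ 1, so the series converges in ℤ_19 to 1/(1 − a) = 1/(1 − (-233206)) = 1/233207. Expand this rational in ℤ_19: compute digits iteratively via d_i = x_i mod 19, x_{i+1} = (x_i − d_i)/19. The first 5 digits are (1, 0, 0, 4, 17).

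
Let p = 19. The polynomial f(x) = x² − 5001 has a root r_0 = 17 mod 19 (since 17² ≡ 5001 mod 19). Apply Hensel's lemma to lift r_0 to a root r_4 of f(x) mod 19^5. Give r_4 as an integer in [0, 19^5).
r_4 = 1521176 (mod 2476099)

Hensel's recurrence: r_{i+1} = r_i − f(r_i)·(f′(r_i))^{-1} mod 19^{i+2}, with f′(x) = 2x. Iterate:
  r_0 = 17 (mod 19)
  r_1 = 283 (mod 361)
  r_2 = 5337 (mod 6859)
  r_3 = 87645 (mod 130321)
  r_4 = 1521176 (mod 2476099)
Final: r_4 = 1521176, and one checks f(r_4) ≡ 0 mod 19^5.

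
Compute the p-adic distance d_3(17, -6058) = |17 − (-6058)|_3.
d_3(17, -6058) = 1/243

Step 1 — x − y = 17 − (-6058) = 6075. Step 2 — v_3(6075) = 5 (factor: 6075 = (3^5 · 25); the sign does not affect v_p). Step 3 — |x − y|_3 = 3^{-5} = 1/243.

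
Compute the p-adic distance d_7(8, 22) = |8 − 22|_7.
d_7(8, 22) = 1/7

Step 1 — x − y = 8 − 22 = -14. Step 2 — v_7(-14) = 1 (factor: -14 = −(7^1 · 2); the sign does not affect v_p). Step 3 — |x − y|_7 = 7^{-1} = 1/7.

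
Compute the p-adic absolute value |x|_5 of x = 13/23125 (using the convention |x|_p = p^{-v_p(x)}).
|13/23125|_5 = 625

Step 1 — compute v_5(x) by factoring powers of 5 out of the numerator and denominator: v_5(13/23125) = -4. Step 2 — apply |x|_p = p^{-v_p(x)} = 5^{4} = 625.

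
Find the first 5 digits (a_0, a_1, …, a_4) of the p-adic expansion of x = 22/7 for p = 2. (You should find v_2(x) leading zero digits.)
(a_0, …, a_4) = (0, 1, 0, 1, 1)

v_2(22/7) = 1, so a_0 = ... = a_0 = 0. Factor out: x = 2^1 · u with u = 11/7 a unit in ℤ_2. Expand u iteratively via a_{v+i} = u_i mod 2, u_{i+1} = (u_i − a_{v+i})/2:
  u_0 = 11/7;  a_1 = 1;  u_1 = (u_0 − 1)/2 = 2/7
  u_1 = 2/7;  a_2 = 0;  u_2 = (u_1 − 0)/2 = 1/7
  u_2 = 1/7;  a_3 = 1;  u_3 = (u_2 − 1)/2 = -3/7
  u_3 = -3/7;  a_4 = 1;  u_4 = (u_3 − 1)/2 = -5/7
Digits: (0, 1, 0, 1, 1).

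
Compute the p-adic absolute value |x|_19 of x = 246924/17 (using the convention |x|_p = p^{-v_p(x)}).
|246924/17|_19 = 1/6859

Step 1 — compute v_19(x) by factoring powers of 19 out of the numerator and denominator: v_19(246924/17) = 3. Step 2 — apply |x|_p = p^{-v_p(x)} = 19^{-3} = 1/6859.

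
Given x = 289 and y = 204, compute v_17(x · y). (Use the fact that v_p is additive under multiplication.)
v_17(58956) = 3

v_p(x) = 2 (factor: 289 = 17^2 · 1); v_p(y) = 1 (factor: 204 = 17^1 · 12). Additivity: v_p(xy) = v_p(x) + v_p(y) = 2 + 1 = 3. (Direct check: xy = 58956 = 17^3 · (12).)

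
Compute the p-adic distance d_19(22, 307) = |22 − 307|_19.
d_19(22, 307) = 1/19

Step 1 — x − y = 22 − 307 = -285. Step 2 — v_19(-285) = 1 (factor: -285 = −(19^1 · 15); the sign does not affect v_p). Step 3 — |x − y|_19 = 19^{-1} = 1/19.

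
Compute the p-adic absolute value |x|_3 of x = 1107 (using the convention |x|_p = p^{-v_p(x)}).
|1107|_3 = 1/27

Step 1 — compute v_3(x) by factoring powers of 3 out of the numerator and denominator: v_3(1107) = 3. Step 2 — apply |x|_p = p^{-v_p(x)} = 3^{-3} = 1/27.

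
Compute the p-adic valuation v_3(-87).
v_3(-87) = 1

v_3(n) is the largest exponent k such that 3^k divides n. Factor out: -87 = -3^1 · 29. (Sign doesn't affect v_p.) So v_3(-87) = 1.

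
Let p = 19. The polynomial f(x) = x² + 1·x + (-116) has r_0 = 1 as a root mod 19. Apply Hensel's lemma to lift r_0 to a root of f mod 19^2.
r_1 = 39 (mod 361)

Hensel: r_{i+1} = r_i − f(r_i)·(f′(r_i))^{-1} mod 19^{i+2}, f′(x) = 2x + 1. Iterate:
  r_0 = 1 (mod 19)
  r_1 = 39 (mod 361)
Final: r = 39 satisfies f(r) ≡ 0 mod 19^2.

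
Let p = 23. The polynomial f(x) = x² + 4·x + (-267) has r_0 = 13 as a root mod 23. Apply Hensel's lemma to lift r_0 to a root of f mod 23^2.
r_1 = 473 (mod 529)

Hensel: r_{i+1} = r_i − f(r_i)·(f′(r_i))^{-1} mod 23^{i+2}, f′(x) = 2x + 4. Iterate:
  r_0 = 13 (mod 23)
  r_1 = 473 (mod 529)
Final: r = 473 satisfies f(r) ≡ 0 mod 23^2.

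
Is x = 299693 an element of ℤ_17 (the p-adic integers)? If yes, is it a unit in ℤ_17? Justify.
x ∈ ℤ_17 but not a unit; v_17(x) = 3 > 0

ℤ_17 = {x ∈ ℚ_17 : v_17(x) ≥ 0} and ℤ_17^× = {x ∈ ℤ_17 : v_17(x) = 0}. Here v_17(299693) = v_17(num) − v_17(den) = 3; compare against these criteria.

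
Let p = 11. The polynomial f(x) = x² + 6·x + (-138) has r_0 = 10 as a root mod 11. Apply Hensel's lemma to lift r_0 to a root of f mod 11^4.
r_3 = 6599 (mod 14641)

Hensel: r_{i+1} = r_i − f(r_i)·(f′(r_i))^{-1} mod 11^{i+2}, f′(x) = 2x + 6. Iterate:
  r_0 = 10 (mod 11)
  r_1 = 65 (mod 121)
  r_2 = 1275 (mod 1331)
  r_3 = 6599 (mod 14641)
Final: r = 6599 satisfies f(r) ≡ 0 mod 11^4.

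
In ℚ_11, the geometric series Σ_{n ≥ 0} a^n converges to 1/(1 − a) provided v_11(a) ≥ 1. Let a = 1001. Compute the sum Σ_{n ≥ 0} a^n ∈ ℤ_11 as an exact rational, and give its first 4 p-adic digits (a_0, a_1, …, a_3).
Σ a^n = 1/(1 − a) = -1/1000;  first 4 digits = (1, 3, 6, 10)

v_11(a) = 1 ≥ 1, so the series converges in ℤ_11 to 1/(1 − a) = 1/(1 − 1001) = -1/1000. Expand this rational in ℤ_11: compute digits iteratively via d_i = x_i mod 11, x_{i+1} = (x_i − d_i)/11. The first 4 digits are (1, 3, 6, 10).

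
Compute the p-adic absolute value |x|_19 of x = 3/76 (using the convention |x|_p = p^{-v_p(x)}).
|3/76|_19 = 19

Step 1 — compute v_19(x) by factoring powers of 19 out of the numerator and denominator: v_19(3/76) = -1. Step 2 — apply |x|_p = p^{-v_p(x)} = 19^{1} = 19.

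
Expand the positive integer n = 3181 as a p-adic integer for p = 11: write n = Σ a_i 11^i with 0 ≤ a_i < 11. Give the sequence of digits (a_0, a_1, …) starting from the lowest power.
(a_0, a_1, …) = (2, 3, 4, 2)

Repeated division by 11 gives the digits low-to-high: 3181 = 2 + 3·11^1 + 4·11^2 + 2·11^3. Digit sequence: (2, 3, 4, 2).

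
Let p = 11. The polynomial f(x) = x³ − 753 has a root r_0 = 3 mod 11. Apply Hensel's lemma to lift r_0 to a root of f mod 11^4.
r_3 = 6537 (mod 14641)

Hensel: r_{i+1} = r_i − f(r_i)/f′(r_i) mod 11^{i+2}, where f′(x) = 3x². Iterate:
  r_0 = 3 (mod 11)
  r_1 = 3 (mod 121)
  r_2 = 1213 (mod 1331)
  r_3 = 6537 (mod 14641)
Final: r = 6537 with f(r) ≡ 0 mod 11^4.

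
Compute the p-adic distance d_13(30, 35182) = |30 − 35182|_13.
d_13(30, 35182) = 1/2197

Step 1 — x − y = 30 − 35182 = -35152. Step 2 — v_13(-35152) = 3 (factor: -35152 = −(13^3 · 16); the sign does not affect v_p). Step 3 — |x − y|_13 = 13^{-3} = 1/2197.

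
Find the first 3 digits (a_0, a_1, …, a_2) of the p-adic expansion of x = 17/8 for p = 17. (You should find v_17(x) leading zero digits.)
(a_0, …, a_2) = (0, 15, 14)

v_17(17/8) = 1, so a_0 = ... = a_0 = 0. Factor out: x = 17^1 · u with u = 1/8 a unit in ℤ_17. Expand u iteratively via a_{v+i} = u_i mod 17, u_{i+1} = (u_i − a_{v+i})/17:
  u_0 = 1/8;  a_1 = 15;  u_1 = (u_0 − 15)/17 = -7/8
  u_1 = -7/8;  a_2 = 14;  u_2 = (u_1 − 14)/17 = -7/8
Digits: (0, 15, 14).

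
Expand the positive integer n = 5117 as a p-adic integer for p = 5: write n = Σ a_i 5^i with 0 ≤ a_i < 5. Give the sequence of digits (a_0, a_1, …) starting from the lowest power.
(a_0, a_1, …) = (2, 3, 4, 0, 3, 1)

Repeated division by 5 gives the digits low-to-high: 5117 = 2 + 3·5^1 + 4·5^2 + 3·5^4 + 1·5^5. Digit sequence: (2, 3, 4, 0, 3, 1).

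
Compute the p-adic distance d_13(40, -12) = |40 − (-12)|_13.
d_13(40, -12) = 1/13

Step 1 — x − y = 40 − (-12) = 52. Step 2 — v_13(52) = 1 (factor: 52 = (13^1 · 4); the sign does not affect v_p). Step 3 — |x − y|_13 = 13^{-1} = 1/13.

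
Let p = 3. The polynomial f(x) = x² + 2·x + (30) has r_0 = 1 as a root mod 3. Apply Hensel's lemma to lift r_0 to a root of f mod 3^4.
r_3 = 31 (mod 81)

Hensel: r_{i+1} = r_i − f(r_i)·(f′(r_i))^{-1} mod 3^{i+2}, f′(x) = 2x + 2. Iterate:
  r_0 = 1 (mod 3)
  r_1 = 4 (mod 9)
  r_2 = 4 (mod 27)
  r_3 = 31 (mod 81)
Final: r = 31 satisfies f(r) ≡ 0 mod 3^4.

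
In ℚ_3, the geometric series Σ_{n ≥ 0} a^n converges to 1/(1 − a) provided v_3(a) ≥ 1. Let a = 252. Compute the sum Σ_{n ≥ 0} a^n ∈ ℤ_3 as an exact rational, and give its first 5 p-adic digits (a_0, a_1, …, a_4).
Σ a^n = 1/(1 − a) = -1/251;  first 5 digits = (1, 0, 1, 0, 1)

v_3(a) = 2 ≥ 1, so the series converges in ℤ_3 to 1/(1 − a) = 1/(1 − 252) = -1/251. Expand this rational in ℤ_3: compute digits iteratively via d_i = x_i mod 3, x_{i+1} = (x_i − d_i)/3. The first 5 digits are (1, 0, 1, 0, 1).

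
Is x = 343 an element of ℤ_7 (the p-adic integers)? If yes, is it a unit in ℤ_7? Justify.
x ∈ ℤ_7 but not a unit; v_7(x) = 3 > 0

ℤ_7 = {x ∈ ℚ_7 : v_7(x) ≥ 0} and ℤ_7^× = {x ∈ ℤ_7 : v_7(x) = 0}. Here v_7(343) = v_7(num) − v_7(den) = 3; compare against these criteria.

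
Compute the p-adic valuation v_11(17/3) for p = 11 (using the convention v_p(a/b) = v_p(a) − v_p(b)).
v_11(17/3) = 0

Factor powers of 11 from the numerator and denominator of the reduced fraction: 17 = 11^0 · 17 and 3 = 11^0 · 3. Apply v_p(a/b) = v_p(a) − v_p(b): v_11(17/3) = 0 − 0 = 0.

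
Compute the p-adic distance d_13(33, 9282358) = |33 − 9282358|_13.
d_13(33, 9282358) = 1/371293

Step 1 — x − y = 33 − 9282358 = -9282325. Step 2 — v_13(-9282325) = 5 (factor: -9282325 = −(13^5 · 25); the sign does not affect v_p). Step 3 — |x − y|_13 = 13^{-5} = 1/371293.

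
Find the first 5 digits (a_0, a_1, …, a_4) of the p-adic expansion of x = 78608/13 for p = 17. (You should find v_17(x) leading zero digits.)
(a_0, …, a_4) = (0, 0, 0, 13, 15)

v_17(78608/13) = 3, so a_0 = ... = a_2 = 0. Factor out: x = 17^3 · u with u = 16/13 a unit in ℤ_17. Expand u iteratively via a_{v+i} = u_i mod 17, u_{i+1} = (u_i − a_{v+i})/17:
  u_0 = 16/13;  a_3 = 13;  u_1 = (u_0 − 13)/17 = -9/13
  u_1 = -9/13;  a_4 = 15;  u_2 = (u_1 − 15)/17 = -12/13
Digits: (0, 0, 0, 13, 15).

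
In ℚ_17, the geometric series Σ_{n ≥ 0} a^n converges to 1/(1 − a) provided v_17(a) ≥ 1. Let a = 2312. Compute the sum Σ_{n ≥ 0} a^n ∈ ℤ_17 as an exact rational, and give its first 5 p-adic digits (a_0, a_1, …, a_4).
Σ a^n = 1/(1 − a) = -1/2311;  first 5 digits = (1, 0, 8, 0, 13)

v_17(a) = 2 ≥ 1, so the series converges in ℤ_17 to 1/(1 − a) = 1/(1 − 2312) = -1/2311. Expand this rational in ℤ_17: compute digits iteratively via d_i = x_i mod 17, x_{i+1} = (x_i − d_i)/17. The first 5 digits are (1, 0, 8, 0, 13).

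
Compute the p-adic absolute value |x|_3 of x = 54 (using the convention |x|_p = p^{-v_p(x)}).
|54|_3 = 1/27

Step 1 — compute v_3(x) by factoring powers of 3 out of the numerator and denominator: v_3(54) = 3. Step 2 — apply |x|_p = p^{-v_p(x)} = 3^{-3} = 1/27.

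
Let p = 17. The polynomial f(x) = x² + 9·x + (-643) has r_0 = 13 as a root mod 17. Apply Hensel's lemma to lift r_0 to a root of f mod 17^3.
r_2 = 3260 (mod 4913)

Hensel: r_{i+1} = r_i − f(r_i)·(f′(r_i))^{-1} mod 17^{i+2}, f′(x) = 2x + 9. Iterate:
  r_0 = 13 (mod 17)
  r_1 = 81 (mod 289)
  r_2 = 3260 (mod 4913)
Final: r = 3260 satisfies f(r) ≡ 0 mod 17^3.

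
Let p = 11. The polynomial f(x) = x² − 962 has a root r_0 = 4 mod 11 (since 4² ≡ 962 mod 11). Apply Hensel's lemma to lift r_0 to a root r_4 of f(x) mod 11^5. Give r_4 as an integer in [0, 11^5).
r_4 = 23445 (mod 161051)

Hensel's recurrence: r_{i+1} = r_i − f(r_i)·(f′(r_i))^{-1} mod 11^{i+2}, with f′(x) = 2x. Iterate:
  r_0 = 4 (mod 11)
  r_1 = 92 (mod 121)
  r_2 = 818 (mod 1331)
  r_3 = 8804 (mod 14641)
  r_4 = 23445 (mod 161051)
Final: r_4 = 23445, and one checks f(r_4) ≡ 0 mod 11^5.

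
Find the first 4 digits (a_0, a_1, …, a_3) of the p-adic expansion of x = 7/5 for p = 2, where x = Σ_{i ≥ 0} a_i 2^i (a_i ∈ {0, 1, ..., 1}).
(a_0, …, a_3) = (1, 1, 0, 1)

v_2(7/5) = 0 (numerator and denominator both coprime to 2), so x ∈ ℤ_2^×. Compute digits iteratively via a_i = x_i mod 2, x_{i+1} = (x_i − a_i)/2, with x_0 = x:
  x_0 = 7/5;  a_0 = 1;  x_1 = (x_0 − 1)/2 = 1/5
  x_1 = 1/5;  a_1 = 1;  x_2 = (x_1 − 1)/2 = -2/5
  x_2 = -2/5;  a_2 = 0;  x_3 = (x_2 − 0)/2 = -1/5
  x_3 = -1/5;  a_3 = 1;  x_4 = (x_3 − 1)/2 = -3/5
Digits: (1, 1, 0, 1).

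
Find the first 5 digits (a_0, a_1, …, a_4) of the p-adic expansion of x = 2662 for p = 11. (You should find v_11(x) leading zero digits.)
(a_0, …, a_4) = (0, 0, 0, 2, 0)

v_11(2662) = 3, so a_0 = ... = a_2 = 0. Factor out: x = 11^3 · u with u = 2 a unit in ℤ_11. Expand u iteratively via a_{v+i} = u_i mod 11, u_{i+1} = (u_i − a_{v+i})/11:
  u_0 = 2;  a_3 = 2;  u_1 = (u_0 − 2)/11 = 0
  u_1 = 0;  a_4 = 0;  u_2 = (u_1 − 0)/11 = 0
Digits: (0, 0, 0, 2, 0).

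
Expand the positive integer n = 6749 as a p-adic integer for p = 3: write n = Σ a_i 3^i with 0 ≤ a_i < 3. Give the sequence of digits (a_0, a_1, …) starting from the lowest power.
(a_0, a_1, …) = (2, 2, 2, 0, 2, 0, 0, 0, 1)

Repeated division by 3 gives the digits low-to-high: 6749 = 2 + 2·3^1 + 2·3^2 + 2·3^4 + 1·3^8. Digit sequence: (2, 2, 2, 0, 2, 0, 0, 0, 1).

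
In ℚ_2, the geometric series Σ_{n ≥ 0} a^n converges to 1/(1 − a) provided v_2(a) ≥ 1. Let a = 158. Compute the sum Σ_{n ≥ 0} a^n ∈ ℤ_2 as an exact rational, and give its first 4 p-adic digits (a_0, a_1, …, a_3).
Σ a^n = 1/(1 − a) = -1/157;  first 4 digits = (1, 1, 0, 1)

v_2(a) = 1 ≥ 1, so the series converges in ℤ_2 to 1/(1 − a) = 1/(1 − 158) = -1/157. Expand this rational in ℤ_2: compute digits iteratively via d_i = x_i mod 2, x_{i+1} = (x_i − d_i)/2. The first 4 digits are (1, 1, 0, 1).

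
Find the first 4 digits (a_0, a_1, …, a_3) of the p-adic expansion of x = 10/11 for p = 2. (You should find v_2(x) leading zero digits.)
(a_0, …, a_3) = (0, 1, 1, 1)

v_2(10/11) = 1, so a_0 = ... = a_0 = 0. Factor out: x = 2^1 · u with u = 5/11 a unit in ℤ_2. Expand u iteratively via a_{v+i} = u_i mod 2, u_{i+1} = (u_i − a_{v+i})/2:
  u_0 = 5/11;  a_1 = 1;  u_1 = (u_0 − 1)/2 = -3/11
  u_1 = -3/11;  a_2 = 1;  u_2 = (u_1 − 1)/2 = -7/11
  u_2 = -7/11;  a_3 = 1;  u_3 = (u_2 − 1)/2 = -9/11
Digits: (0, 1, 1, 1).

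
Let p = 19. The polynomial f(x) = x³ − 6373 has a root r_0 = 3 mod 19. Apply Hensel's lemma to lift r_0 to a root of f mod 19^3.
r_2 = 2150 (mod 6859)

Hensel: r_{i+1} = r_i − f(r_i)/f′(r_i) mod 19^{i+2}, where f′(x) = 3x². Iterate:
  r_0 = 3 (mod 19)
  r_1 = 345 (mod 361)
  r_2 = 2150 (mod 6859)
Final: r = 2150 with f(r) ≡ 0 mod 19^3.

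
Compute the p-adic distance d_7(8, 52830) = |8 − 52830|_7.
d_7(8, 52830) = 1/2401

Step 1 — x − y = 8 − 52830 = -52822. Step 2 — v_7(-52822) = 4 (factor: -52822 = −(7^4 · 22); the sign does not affect v_p). Step 3 — |x − y|_7 = 7^{-4} = 1/2401.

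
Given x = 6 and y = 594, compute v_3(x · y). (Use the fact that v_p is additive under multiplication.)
v_3(3564) = 4

v_p(x) = 1 (factor: 6 = 3^1 · 2); v_p(y) = 3 (factor: 594 = 3^3 · 22). Additivity: v_p(xy) = v_p(x) + v_p(y) = 1 + 3 = 4. (Direct check: xy = 3564 = 3^4 · (44).)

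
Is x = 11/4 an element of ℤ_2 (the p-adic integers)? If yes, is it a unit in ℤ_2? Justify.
x ∉ ℤ_2 (v_2(x) = -2 < 0)

ℤ_2 = {x ∈ ℚ_2 : v_2(x) ≥ 0} and ℤ_2^× = {x ∈ ℤ_2 : v_2(x) = 0}. Here v_2(11/4) = v_2(num) − v_2(den) = -2; compare against these criteria.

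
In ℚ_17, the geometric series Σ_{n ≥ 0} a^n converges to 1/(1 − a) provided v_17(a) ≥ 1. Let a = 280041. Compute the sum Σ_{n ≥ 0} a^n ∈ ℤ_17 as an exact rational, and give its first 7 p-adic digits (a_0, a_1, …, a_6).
Σ a^n = 1/(1 − a) = -1/280040;  first 7 digits = (1, 0, 0, 6, 3, 0, 2)

v_17(a) = 3 ≥ 1, so the series converges in ℤ_17 to 1/(1 − a) = 1/(1 − 280041) = -1/280040. Expand this rational in ℤ_17: compute digits iteratively via d_i = x_i mod 17, x_{i+1} = (x_i − d_i)/17. The first 7 digits are (1, 0, 0, 6, 3, 0, 2).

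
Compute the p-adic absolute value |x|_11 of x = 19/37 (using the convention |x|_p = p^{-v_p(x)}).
|19/37|_11 = 1

Step 1 — compute v_11(x) by factoring powers of 11 out of the numerator and denominator: v_11(19/37) = 0. Step 2 — apply |x|_p = p^{-v_p(x)} = 11^{0} = 1.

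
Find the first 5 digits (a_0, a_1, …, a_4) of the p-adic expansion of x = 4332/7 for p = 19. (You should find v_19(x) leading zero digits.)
(a_0, …, a_4) = (0, 0, 18, 10, 13)

v_19(4332/7) = 2, so a_0 = ... = a_1 = 0. Factor out: x = 19^2 · u with u = 12/7 a unit in ℤ_19. Expand u iteratively via a_{v+i} = u_i mod 19, u_{i+1} = (u_i − a_{v+i})/19:
  u_0 = 12/7;  a_2 = 18;  u_1 = (u_0 − 18)/19 = -6/7
  u_1 = -6/7;  a_3 = 10;  u_2 = (u_1 − 10)/19 = -4/7
  u_2 = -4/7;  a_4 = 13;  u_3 = (u_2 − 13)/19 = -5/7
Digits: (0, 0, 18, 10, 13).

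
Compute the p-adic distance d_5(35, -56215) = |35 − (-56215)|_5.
d_5(35, -56215) = 1/3125

Step 1 — x − y = 35 − (-56215) = 56250. Step 2 — v_5(56250) = 5 (factor: 56250 = (5^5 · 18); the sign does not affect v_p). Step 3 — |x − y|_5 = 5^{-5} = 1/3125.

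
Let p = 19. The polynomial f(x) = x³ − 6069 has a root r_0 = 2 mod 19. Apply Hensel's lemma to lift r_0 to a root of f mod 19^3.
r_2 = 3726 (mod 6859)

Hensel: r_{i+1} = r_i − f(r_i)/f′(r_i) mod 19^{i+2}, where f′(x) = 3x². Iterate:
  r_0 = 2 (mod 19)
  r_1 = 116 (mod 361)
  r_2 = 3726 (mod 6859)
Final: r = 3726 with f(r) ≡ 0 mod 19^3.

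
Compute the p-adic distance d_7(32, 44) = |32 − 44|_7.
d_7(32, 44) = 1

Step 1 — x − y = 32 − 44 = -12. Step 2 — v_7(-12) = 0 (factor: -12 = −(7^0 · 12); the sign does not affect v_p). Step 3 — |x − y|_7 = 7^{0} = 1.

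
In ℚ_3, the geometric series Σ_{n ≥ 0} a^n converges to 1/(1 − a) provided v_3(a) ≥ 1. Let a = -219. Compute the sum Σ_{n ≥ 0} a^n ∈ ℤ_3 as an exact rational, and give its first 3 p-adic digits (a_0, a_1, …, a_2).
Σ a^n = 1/(1 − a) = 1/220;  first 3 digits = (1, 2, 0)

v_3(a) = 1 ≥ 1, so the series converges in ℤ_3 to 1/(1 − a) = 1/(1 − (-219)) = 1/220. Expand this rational in ℤ_3: compute digits iteratively via d_i = x_i mod 3, x_{i+1} = (x_i − d_i)/3. The first 3 digits are (1, 2, 0).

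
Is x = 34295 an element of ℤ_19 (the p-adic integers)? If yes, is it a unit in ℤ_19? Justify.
x ∈ ℤ_19 but not a unit; v_19(x) = 3 > 0

ℤ_19 = {x ∈ ℚ_19 : v_19(x) ≥ 0} and ℤ_19^× = {x ∈ ℤ_19 : v_19(x) = 0}. Here v_19(34295) = v_19(num) − v_19(den) = 3; compare against these criteria.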